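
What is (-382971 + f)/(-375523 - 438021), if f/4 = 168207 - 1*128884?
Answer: 225679/813544 ≈ 0.27740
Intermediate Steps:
f = 157292 (f = 4*(168207 - 1*128884) = 4*(168207 - 128884) = 4*39323 = 157292)
(-382971 + f)/(-375523 - 438021) = (-382971 + 157292)/(-375523 - 438021) = -225679/(-813544) = -225679*(-1/813544) = 225679/813544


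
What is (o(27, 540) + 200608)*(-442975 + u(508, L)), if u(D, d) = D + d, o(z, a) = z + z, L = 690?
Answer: -88647856374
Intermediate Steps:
o(z, a) = 2*z
(o(27, 540) + 200608)*(-442975 + u(508, L)) = (2*27 + 200608)*(-442975 + (508 + 690)) = (54 + 200608)*(-442975 + 1198) = 200662*(-441777) = -88647856374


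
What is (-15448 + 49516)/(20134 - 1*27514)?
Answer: -2839/615 ≈ -4.6163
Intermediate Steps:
(-15448 + 49516)/(20134 - 1*27514) = 34068/(20134 - 27514) = 34068/(-7380) = 34068*(-1/7380) = -2839/615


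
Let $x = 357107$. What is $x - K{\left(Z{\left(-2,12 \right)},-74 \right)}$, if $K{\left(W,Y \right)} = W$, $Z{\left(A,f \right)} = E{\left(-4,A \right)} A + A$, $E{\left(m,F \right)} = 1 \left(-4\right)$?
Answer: $357101$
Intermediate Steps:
$E{\left(m,F \right)} = -4$
$Z{\left(A,f \right)} = - 3 A$ ($Z{\left(A,f \right)} = - 4 A + A = - 3 A$)
$x - K{\left(Z{\left(-2,12 \right)},-74 \right)} = 357107 - \left(-3\right) \left(-2\right) = 357107 - 6 = 357101$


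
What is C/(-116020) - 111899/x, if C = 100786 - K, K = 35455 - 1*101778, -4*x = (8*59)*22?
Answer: 1568588377/37648490 ≈ 41.664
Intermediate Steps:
x = -2596 (x = -8*59*22/4 = -118*22 = -1/4*10384 = -2596)
K = -66323 (K = 35455 - 101778 = -66323)
C = 167109 (C = 100786 - 1*(-66323) = 100786 + 66323 = 167109)
C/(-116020) - 111899/x = 167109/(-116020) - 111899/(-2596) = 167109*(-1/116020) - 111899*(-1/2596) = -167109/116020 + 111899/2596 = 1568588377/37648490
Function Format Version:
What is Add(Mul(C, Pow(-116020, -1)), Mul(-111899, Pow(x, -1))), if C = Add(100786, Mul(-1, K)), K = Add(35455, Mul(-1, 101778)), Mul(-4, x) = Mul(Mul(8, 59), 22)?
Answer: Rational(1568588377, 37648490) ≈ 41.664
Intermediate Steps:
x = -2596 (x = Mul(Rational(-1, 4), Mul(Mul(8, 59), 22)) = Mul(Rational(-1, 4), Mul(472, 22)) = Mul(Rational(-1, 4), 10384) = -2596)
K = -66323 (K = Add(35455, -101778) = -66323)
C = 167109 (C = Add(100786, Mul(-1, -66323)) = Add(100786, 66323) = 167109)
Add(Mul(C, Pow(-116020, -1)), Mul(-111899, Pow(x, -1))) = Add(Mul(167109, Pow(-116020, -1)), Mul(-111899, Pow(-2596, -1))) = Add(Mul(167109, Rational(-1, 116020)), Mul(-111899, Rational(-1, 2596))) = Add(Rational(-167109, 116020), Rational(111899, 2596)) = Rational(1568588377, 37648490)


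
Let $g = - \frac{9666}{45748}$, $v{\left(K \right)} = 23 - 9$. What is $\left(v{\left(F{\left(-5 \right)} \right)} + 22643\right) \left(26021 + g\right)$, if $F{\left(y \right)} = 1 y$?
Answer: $\frac{13485435547297}{22874} \approx 5.8955 \cdot 10^{8}$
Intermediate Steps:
$F{\left(y \right)} = y$
$v{\left(K \right)} = 14$ ($v{\left(K \right)} = 23 - 9 = 14$)
$g = - \frac{4833}{22874}$ ($g = \left(-9666\right) \frac{1}{45748} = - \frac{4833}{22874} \approx -0.21129$)
$\left(v{\left(F{\left(-5 \right)} \right)} + 22643\right) \left(26021 + g\right) = \left(14 + 22643\right) \left(26021 - \frac{4833}{22874}\right) = 22657 \cdot \frac{595199521}{22874} = \frac{13485435547297}{22874}$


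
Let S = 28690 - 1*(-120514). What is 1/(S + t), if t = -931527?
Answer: -1/782323 ≈ -1.2782e-6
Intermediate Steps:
S = 149204 (S = 28690 + 120514 = 149204)
1/(S + t) = 1/(149204 - 931527) = 1/(-782323) = -1/782323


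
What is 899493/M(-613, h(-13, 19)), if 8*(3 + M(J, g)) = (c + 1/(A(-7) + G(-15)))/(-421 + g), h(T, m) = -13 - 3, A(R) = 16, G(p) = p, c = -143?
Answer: -224616252/739 ≈ -3.0395e+5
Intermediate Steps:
h(T, m) = -16
M(J, g) = -3 - 71/(4*(-421 + g)) (M(J, g) = -3 + ((-143 + 1/(16 - 15))/(-421 + g))/8 = -3 + ((-143 + 1/1)/(-421 + g))/8 = -3 + ((-143 + 1)/(-421 + g))/8 = -3 + (-142/(-421 + g))/8 = -3 - 71/(4*(-421 + g)))
899493/M(-613, h(-13, 19)) = 899493/(((4981 - 12*(-16))/(4*(-421 - 16)))) = 899493/(((¼)*(4981 + 192)/(-437))) = 899493/(((¼)*(-1/437)*5173)) = 899493/(-5173/1748) = 899493*(-1748/5173) = -224616252/739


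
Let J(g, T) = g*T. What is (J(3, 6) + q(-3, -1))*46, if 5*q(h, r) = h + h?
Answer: 3864/5 ≈ 772.80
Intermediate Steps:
q(h, r) = 2*h/5 (q(h, r) = (h + h)/5 = (2*h)/5 = 2*h/5)
J(g, T) = T*g
(J(3, 6) + q(-3, -1))*46 = (6*3 + (⅖)*(-3))*46 = (18 - 6/5)*46 = (84/5)*46 = 3864/5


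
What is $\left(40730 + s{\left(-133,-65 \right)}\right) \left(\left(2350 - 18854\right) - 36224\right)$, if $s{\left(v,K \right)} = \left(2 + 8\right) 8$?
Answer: $-2151829680$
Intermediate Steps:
$s{\left(v,K \right)} = 80$ ($s{\left(v,K \right)} = 10 \cdot 8 = 80$)
$\left(40730 + s{\left(-133,-65 \right)}\right) \left(\left(2350 - 18854\right) - 36224\right) = \left(40730 + 80\right) \left(\left(2350 - 18854\right) - 36224\right) = 40810 \left(-16504 - 36224\right) = 40810 \left(-52728\right) = -2151829680$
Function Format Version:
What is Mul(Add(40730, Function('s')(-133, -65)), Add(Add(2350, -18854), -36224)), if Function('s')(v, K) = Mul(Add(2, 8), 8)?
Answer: -2151829680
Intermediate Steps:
Function('s')(v, K) = 80 (Function('s')(v, K) = Mul(10, 8) = 80)
Mul(Add(40730, Function('s')(-133, -65)), Add(Add(2350, -18854), -36224)) = Mul(Add(40730, 80), Add(Add(2350, -18854), -36224)) = Mul(40810, Add(-16504, -36224)) = Mul(40810, -52728) = -2151829680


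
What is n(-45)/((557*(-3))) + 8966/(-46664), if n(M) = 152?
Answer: -11037557/38987772 ≈ -0.28310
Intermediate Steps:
n(-45)/((557*(-3))) + 8966/(-46664) = 152/((557*(-3))) + 8966/(-46664) = 152/(-1671) + 8966*(-1/46664) = 152*(-1/1671) - 4483/23332 = -152/1671 - 4483/23332 = -11037557/38987772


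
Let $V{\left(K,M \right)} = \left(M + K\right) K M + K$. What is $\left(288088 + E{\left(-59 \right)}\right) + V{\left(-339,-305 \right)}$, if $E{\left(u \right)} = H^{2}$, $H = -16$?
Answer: $-66298375$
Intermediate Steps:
$V{\left(K,M \right)} = K + K M \left(K + M\right)$ ($V{\left(K,M \right)} = \left(K + M\right) K M + K = K \left(K + M\right) M + K = K M \left(K + M\right) + K = K + K M \left(K + M\right)$)
$E{\left(u \right)} = 256$ ($E{\left(u \right)} = \left(-16\right)^{2} = 256$)
$\left(288088 + E{\left(-59 \right)}\right) + V{\left(-339,-305 \right)} = \left(288088 + 256\right) - 339 \left(1 + \left(-305\right)^{2} - -103395\right) = 288344 - 339 \left(1 + 93025 + 103395\right) = 288344 - 66586719 = -66298375$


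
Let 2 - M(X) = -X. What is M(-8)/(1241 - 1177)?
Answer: -3/32 ≈ -0.093750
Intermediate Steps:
M(X) = 2 + X (M(X) = 2 - (-1)*X = 2 + X)
M(-8)/(1241 - 1177) = (2 - 8)/(1241 - 1177) = -6/64 = -6*1/64 = -3/32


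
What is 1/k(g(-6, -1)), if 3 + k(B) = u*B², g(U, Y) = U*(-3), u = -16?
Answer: -1/5187 ≈ -0.00019279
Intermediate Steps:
g(U, Y) = -3*U
k(B) = -3 - 16*B²
1/k(g(-6, -1)) = 1/(-3 - 16*(-3*(-6))²) = 1/(-3 - 16*18²) = 1/(-3 - 16*324) = 1/(-3 - 5184) = 1/(-5187) = -1/5187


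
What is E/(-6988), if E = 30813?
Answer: -30813/6988 ≈ -4.4094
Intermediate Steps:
E/(-6988) = 30813/(-6988) = 30813*(-1/6988) = -30813/6988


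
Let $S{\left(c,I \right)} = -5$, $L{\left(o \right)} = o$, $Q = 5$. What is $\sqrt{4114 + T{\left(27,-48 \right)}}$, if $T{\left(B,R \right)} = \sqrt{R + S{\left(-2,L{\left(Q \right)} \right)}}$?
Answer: $\sqrt{4114 + i \sqrt{53}} \approx 64.141 + 0.0568 i$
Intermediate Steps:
$T{\left(B,R \right)} = \sqrt{-5 + R}$ ($T{\left(B,R \right)} = \sqrt{R - 5} = \sqrt{-5 + R}$)
$\sqrt{4114 + T{\left(27,-48 \right)}} = \sqrt{4114 + \sqrt{-5 - 48}} = \sqrt{4114 + \sqrt{-53}} = \sqrt{4114 + i \sqrt{53}}$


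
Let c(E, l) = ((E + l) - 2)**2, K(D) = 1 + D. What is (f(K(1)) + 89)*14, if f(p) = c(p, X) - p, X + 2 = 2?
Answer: 1218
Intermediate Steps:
X = 0 (X = -2 + 2 = 0)
c(E, l) = (-2 + E + l)**2
f(p) = (-2 + p)**2 - p (f(p) = (-2 + p + 0)**2 - p = (-2 + p)**2 - p)
(f(K(1)) + 89)*14 = (((-2 + (1 + 1))**2 - (1 + 1)) + 89)*14 = (((-2 + 2)**2 - 1*2) + 89)*14 = ((0**2 - 2) + 89)*14 = ((0 - 2) + 89)*14 = (-2 + 89)*14 = 87*14 = 1218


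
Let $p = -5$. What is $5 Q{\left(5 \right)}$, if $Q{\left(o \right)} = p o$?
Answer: $-125$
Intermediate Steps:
$Q{\left(o \right)} = - 5 o$
$5 Q{\left(5 \right)} = 5 \left(\left(-5\right) 5\right) = 5 \left(-25\right) = -125$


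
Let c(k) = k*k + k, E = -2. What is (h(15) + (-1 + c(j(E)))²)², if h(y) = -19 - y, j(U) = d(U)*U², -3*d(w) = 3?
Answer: 7569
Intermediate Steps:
d(w) = -1 (d(w) = -⅓*3 = -1)
j(U) = -U²
c(k) = k + k² (c(k) = k² + k = k + k²)
(h(15) + (-1 + c(j(E)))²)² = ((-19 - 1*15) + (-1 + (-1*(-2)²)*(1 - 1*(-2)²))²)² = ((-19 - 15) + (-1 + (-1*4)*(1 - 1*4))²)² = (-34 + (-1 - 4*(1 - 4))²)² = (-34 + (-1 - 4*(-3))²)² = (-34 + (-1 + 12)²)² = (-34 + 11²)² = (-34 + 121)² = 87² = 7569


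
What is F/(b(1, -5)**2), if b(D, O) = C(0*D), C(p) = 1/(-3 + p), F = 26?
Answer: 234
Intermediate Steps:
b(D, O) = -1/3 (b(D, O) = 1/(-3 + 0*D) = 1/(-3 + 0) = 1/(-3) = -1/3)
F/(b(1, -5)**2) = 26/((-1/3)**2) = 26/(1/9) = 26*9 = 234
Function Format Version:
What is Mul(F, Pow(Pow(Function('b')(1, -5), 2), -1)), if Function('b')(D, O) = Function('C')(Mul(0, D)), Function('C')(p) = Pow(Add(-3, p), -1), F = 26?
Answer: 234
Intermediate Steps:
Function('b')(D, O) = Rational(-1, 3) (Function('b')(D, O) = Pow(Add(-3, Mul(0, D)), -1) = Pow(Add(-3, 0), -1) = Pow(-3, -1) = Rational(-1, 3))
Mul(F, Pow(Pow(Function('b')(1, -5), 2), -1)) = Mul(26, Pow(Pow(Rational(-1, 3), 2), -1)) = Mul(26, Pow(Rational(1, 9), -1)) = Mul(26, 9) = 234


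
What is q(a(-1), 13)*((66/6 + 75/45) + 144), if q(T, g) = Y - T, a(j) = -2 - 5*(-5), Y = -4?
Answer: -4230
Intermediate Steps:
a(j) = 23 (a(j) = -2 + 25 = 23)
q(T, g) = -4 - T
q(a(-1), 13)*((66/6 + 75/45) + 144) = (-4 - 1*23)*((66/6 + 75/45) + 144) = (-4 - 23)*((66*(⅙) + 75*(1/45)) + 144) = -27*((11 + 5/3) + 144) = -27*(38/3 + 144) = -27*470/3 = -4230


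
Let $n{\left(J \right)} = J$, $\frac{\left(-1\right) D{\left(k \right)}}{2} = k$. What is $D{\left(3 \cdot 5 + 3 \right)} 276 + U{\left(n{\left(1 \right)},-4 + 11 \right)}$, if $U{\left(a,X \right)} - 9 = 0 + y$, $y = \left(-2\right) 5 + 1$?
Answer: $-9936$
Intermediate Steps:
$D{\left(k \right)} = - 2 k$
$y = -9$ ($y = -10 + 1 = -9$)
$U{\left(a,X \right)} = 0$ ($U{\left(a,X \right)} = 9 + \left(0 - 9\right) = 9 - 9 = 0$)
$D{\left(3 \cdot 5 + 3 \right)} 276 + U{\left(n{\left(1 \right)},-4 + 11 \right)} = - 2 \left(3 \cdot 5 + 3\right) 276 + 0 = - 2 \left(15 + 3\right) 276 + 0 = \left(-2\right) 18 \cdot 276 + 0 = \left(-36\right) 276 + 0 = -9936 + 0 = -9936$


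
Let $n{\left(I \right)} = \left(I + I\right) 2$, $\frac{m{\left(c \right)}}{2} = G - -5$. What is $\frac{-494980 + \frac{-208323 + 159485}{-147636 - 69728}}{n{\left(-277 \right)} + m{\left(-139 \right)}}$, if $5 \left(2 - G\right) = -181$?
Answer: $\frac{268976959705}{555147656} \approx 484.51$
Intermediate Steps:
$G = \frac{191}{5}$ ($G = 2 - - \frac{181}{5} = 2 + \frac{181}{5} = \frac{191}{5} \approx 38.2$)
$m{\left(c \right)} = \frac{432}{5}$ ($m{\left(c \right)} = 2 \left(\frac{191}{5} - -5\right) = 2 \left(\frac{191}{5} + 5\right) = 2 \cdot \frac{216}{5} = \frac{432}{5}$)
$n{\left(I \right)} = 4 I$ ($n{\left(I \right)} = 2 I 2 = 4 I$)
$\frac{-494980 + \frac{-208323 + 159485}{-147636 - 69728}}{n{\left(-277 \right)} + m{\left(-139 \right)}} = \frac{-494980 + \frac{-208323 + 159485}{-147636 - 69728}}{4 \left(-277\right) + \frac{432}{5}} = \frac{-494980 - \frac{48838}{-217364}}{-1108 + \frac{432}{5}} = \frac{-494980 - - \frac{24419}{108682}}{- \frac{5108}{5}} = \left(-494980 + \frac{24419}{108682}\right) \left(- \frac{5}{5108}\right) = \left(- \frac{53795391941}{108682}\right) \left(- \frac{5}{5108}\right) = \frac{268976959705}{555147656}$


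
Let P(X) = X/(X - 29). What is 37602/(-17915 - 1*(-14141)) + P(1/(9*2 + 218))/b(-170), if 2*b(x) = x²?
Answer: -36452318887/3658609950 ≈ -9.9634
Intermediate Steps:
b(x) = x²/2
P(X) = X/(-29 + X)
37602/(-17915 - 1*(-14141)) + P(1/(9*2 + 218))/b(-170) = 37602/(-17915 - 1*(-14141)) + (1/((9*2 + 218)*(-29 + 1/(9*2 + 218))))/(((½)*(-170)²)) = 37602/(-17915 + 14141) + (1/((18 + 218)*(-29 + 1/(18 + 218))))/(((½)*28900)) = 37602/(-3774) + (1/(236*(-29 + 1/236)))/14450 = 37602*(-1/3774) + (1/(236*(-29 + 1/236)))*(1/14450) = -6267/629 + (1/(236*(-6843/236)))*(1/14450) = -6267/629 + ((1/236)*(-236/6843))*(1/14450) = -6267/629 - 1/6843*1/14450 = -6267/629 - 1/98881350 = -36452318887/3658609950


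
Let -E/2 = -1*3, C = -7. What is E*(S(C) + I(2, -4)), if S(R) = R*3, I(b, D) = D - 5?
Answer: -180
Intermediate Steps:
I(b, D) = -5 + D
S(R) = 3*R
E = 6 (E = -(-2)*3 = -2*(-3) = 6)
E*(S(C) + I(2, -4)) = 6*(3*(-7) + (-5 - 4)) = 6*(-21 - 9) = 6*(-30) = -180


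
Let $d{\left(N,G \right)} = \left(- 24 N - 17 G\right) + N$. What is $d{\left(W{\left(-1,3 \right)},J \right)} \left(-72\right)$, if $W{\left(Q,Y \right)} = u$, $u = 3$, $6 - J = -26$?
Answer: $44136$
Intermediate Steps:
$J = 32$ ($J = 6 - -26 = 6 + 26 = 32$)
$W{\left(Q,Y \right)} = 3$
$d{\left(N,G \right)} = - 23 N - 17 G$
$d{\left(W{\left(-1,3 \right)},J \right)} \left(-72\right) = \left(\left(-23\right) 3 - 544\right) \left(-72\right) = \left(-69 - 544\right) \left(-72\right) = \left(-613\right) \left(-72\right) = 44136$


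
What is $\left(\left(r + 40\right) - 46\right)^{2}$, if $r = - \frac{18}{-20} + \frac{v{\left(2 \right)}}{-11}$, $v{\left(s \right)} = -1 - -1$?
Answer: $\frac{2601}{100} \approx 26.01$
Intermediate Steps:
$v{\left(s \right)} = 0$ ($v{\left(s \right)} = -1 + 1 = 0$)
$r = \frac{9}{10}$ ($r = - \frac{18}{-20} + \frac{0}{-11} = \left(-18\right) \left(- \frac{1}{20}\right) + 0 \left(- \frac{1}{11}\right) = \frac{9}{10} + 0 = \frac{9}{10} \approx 0.9$)
$\left(\left(r + 40\right) - 46\right)^{2} = \left(\left(\frac{9}{10} + 40\right) - 46\right)^{2} = \left(\frac{409}{10} - 46\right)^{2} = \left(- \frac{51}{10}\right)^{2} = \frac{2601}{100}$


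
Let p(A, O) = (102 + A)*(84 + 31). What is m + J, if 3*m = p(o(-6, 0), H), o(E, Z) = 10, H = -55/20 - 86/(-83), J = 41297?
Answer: 136771/3 ≈ 45590.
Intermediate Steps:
H = -569/332 (H = -55*1/20 - 86*(-1/83) = -11/4 + 86/83 = -569/332 ≈ -1.7139)
p(A, O) = 11730 + 115*A (p(A, O) = (102 + A)*115 = 11730 + 115*A)
m = 12880/3 (m = (11730 + 115*10)/3 = (11730 + 1150)/3 = (⅓)*12880 = 12880/3 ≈ 4293.3)
m + J = 12880/3 + 41297 = 136771/3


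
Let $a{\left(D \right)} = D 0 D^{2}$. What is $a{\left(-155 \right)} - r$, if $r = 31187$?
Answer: $-31187$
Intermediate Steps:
$a{\left(D \right)} = 0$ ($a{\left(D \right)} = 0 D^{2} = 0$)
$a{\left(-155 \right)} - r = 0 - 31187 = -31187$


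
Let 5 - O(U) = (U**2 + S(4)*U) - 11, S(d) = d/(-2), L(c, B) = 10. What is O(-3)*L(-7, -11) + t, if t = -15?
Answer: -5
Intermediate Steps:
S(d) = -d/2 (S(d) = d*(-1/2) = -d/2)
O(U) = 16 - U**2 + 2*U (O(U) = 5 - ((U**2 + (-1/2*4)*U) - 11) = 5 - ((U**2 - 2*U) - 11) = 5 - (-11 + U**2 - 2*U) = 5 + (11 - U**2 + 2*U) = 16 - U**2 + 2*U)
O(-3)*L(-7, -11) + t = (16 - 1*(-3)**2 + 2*(-3))*10 - 15 = (16 - 1*9 - 6)*10 - 15 = (16 - 9 - 6)*10 - 15 = 1*10 - 15 = 10 - 15 = -5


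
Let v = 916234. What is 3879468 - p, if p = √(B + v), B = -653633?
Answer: 3879468 - √262601 ≈ 3.8790e+6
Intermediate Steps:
p = √262601 (p = √(-653633 + 916234) = √262601 ≈ 512.45)
3879468 - p = 3879468 - √262601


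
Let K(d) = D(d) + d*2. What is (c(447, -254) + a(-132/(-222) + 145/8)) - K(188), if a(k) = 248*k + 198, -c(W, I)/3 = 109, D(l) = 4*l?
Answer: 125262/37 ≈ 3385.5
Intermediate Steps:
c(W, I) = -327 (c(W, I) = -3*109 = -327)
a(k) = 198 + 248*k
K(d) = 6*d (K(d) = 4*d + d*2 = 4*d + 2*d = 6*d)
(c(447, -254) + a(-132/(-222) + 145/8)) - K(188) = (-327 + (198 + 248*(-132/(-222) + 145/8))) - 6*188 = (-327 + (198 + 248*(-132*(-1/222) + 145*(⅛)))) - 1*1128 = (-327 + (198 + 248*(22/37 + 145/8))) - 1128 = (-327 + (198 + 248*(5541/296))) - 1128 = (-327 + (198 + 171771/37)) - 1128 = (-327 + 179097/37) - 1128 = 166998/37 - 1128 = 125262/37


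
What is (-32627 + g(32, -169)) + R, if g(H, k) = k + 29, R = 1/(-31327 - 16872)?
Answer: -1579336634/48199 ≈ -32767.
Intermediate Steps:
R = -1/48199 (R = 1/(-48199) = -1/48199 ≈ -2.0747e-5)
g(H, k) = 29 + k
(-32627 + g(32, -169)) + R = (-32627 + (29 - 169)) - 1/48199 = (-32627 - 140) - 1/48199 = -32767 - 1/48199 = -1579336634/48199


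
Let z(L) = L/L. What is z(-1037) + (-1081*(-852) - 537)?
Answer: 920476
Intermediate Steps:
z(L) = 1
z(-1037) + (-1081*(-852) - 537) = 1 + (-1081*(-852) - 537) = 1 + (921012 - 537) = 1 + 920475 = 920476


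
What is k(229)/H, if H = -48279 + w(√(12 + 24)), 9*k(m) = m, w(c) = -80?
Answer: -229/435231 ≈ -0.00052616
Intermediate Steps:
k(m) = m/9
H = -48359 (H = -48279 - 80 = -48359)
k(229)/H = ((⅑)*229)/(-48359) = (229/9)*(-1/48359) = -229/435231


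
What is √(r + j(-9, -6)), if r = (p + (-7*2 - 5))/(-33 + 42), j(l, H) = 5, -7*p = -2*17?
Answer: 2*√42/7 ≈ 1.8516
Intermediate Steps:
p = 34/7 (p = -(-2)*17/7 = -⅐*(-34) = 34/7 ≈ 4.8571)
r = -11/7 (r = (34/7 + (-7*2 - 5))/(-33 + 42) = (34/7 + (-14 - 5))/9 = (34/7 - 19)*(⅑) = -99/7*⅑ = -11/7 ≈ -1.5714)
√(r + j(-9, -6)) = √(-11/7 + 5) = √(24/7) = 2*√42/7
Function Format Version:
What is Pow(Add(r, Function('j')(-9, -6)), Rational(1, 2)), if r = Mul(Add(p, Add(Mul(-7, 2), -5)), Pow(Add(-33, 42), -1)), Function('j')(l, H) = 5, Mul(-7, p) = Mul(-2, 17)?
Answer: Mul(Rational(2, 7), Pow(42, Rational(1, 2))) ≈ 1.8516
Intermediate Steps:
p = Rational(34, 7) (p = Mul(Rational(-1, 7), Mul(-2, 17)) = Mul(Rational(-1, 7), -34) = Rational(34, 7) ≈ 4.8571)
r = Rational(-11, 7) (r = Mul(Add(Rational(34, 7), Add(Mul(-7, 2), -5)), Pow(Add(-33, 42), -1)) = Mul(Add(Rational(34, 7), Add(-14, -5)), Pow(9, -1)) = Mul(Add(Rational(34, 7), -19), Rational(1, 9)) = Mul(Rational(-99, 7), Rational(1, 9)) = Rational(-11, 7) ≈ -1.5714)
Pow(Add(r, Function('j')(-9, -6)), Rational(1, 2)) = Pow(Add(Rational(-11, 7), 5), Rational(1, 2)) = Pow(Rational(24, 7), Rational(1, 2)) = Mul(Rational(2, 7), Pow(42, Rational(1, 2)))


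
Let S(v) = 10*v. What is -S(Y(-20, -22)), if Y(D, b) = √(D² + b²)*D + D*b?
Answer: -4400 + 400*√221 ≈ 1546.4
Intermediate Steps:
Y(D, b) = D*b + D*√(D² + b²) (Y(D, b) = D*√(D² + b²) + D*b = D*b + D*√(D² + b²))
-S(Y(-20, -22)) = -10*(-20*(-22 + √((-20)² + (-22)²))) = -10*(-20*(-22 + √(400 + 484))) = -10*(-20*(-22 + √884)) = -10*(-20*(-22 + 2*√221)) = -10*(440 - 40*√221) = -(4400 - 400*√221) = -4400 + 400*√221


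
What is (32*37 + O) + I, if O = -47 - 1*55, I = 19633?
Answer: 20715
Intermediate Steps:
O = -102 (O = -47 - 55 = -102)
(32*37 + O) + I = (32*37 - 102) + 19633 = (1184 - 102) + 19633 = 1082 + 19633 = 20715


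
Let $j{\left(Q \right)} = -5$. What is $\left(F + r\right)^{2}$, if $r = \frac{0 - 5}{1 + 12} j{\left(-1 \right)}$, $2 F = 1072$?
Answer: $\frac{48902049}{169} \approx 2.8936 \cdot 10^{5}$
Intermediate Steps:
$F = 536$ ($F = \frac{1}{2} \cdot 1072 = 536$)
$r = \frac{25}{13}$ ($r = \frac{0 - 5}{1 + 12} \left(-5\right) = \frac{0 - 5}{13} \left(-5\right) = \frac{1}{13} \left(-5\right) \left(-5\right) = \left(- \frac{5}{13}\right) \left(-5\right) = \frac{25}{13} \approx 1.9231$)
$\left(F + r\right)^{2} = \left(536 + \frac{25}{13}\right)^{2} = \left(\frac{6993}{13}\right)^{2} = \frac{48902049}{169}$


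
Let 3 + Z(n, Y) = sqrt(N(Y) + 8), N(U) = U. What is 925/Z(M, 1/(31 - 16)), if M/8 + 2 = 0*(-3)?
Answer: -41625/14 - 10175*sqrt(15)/14 ≈ -5788.0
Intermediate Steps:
M = -16 (M = -16 + 8*(0*(-3)) = -16 + 8*0 = -16 + 0 = -16)
Z(n, Y) = -3 + sqrt(8 + Y) (Z(n, Y) = -3 + sqrt(Y + 8) = -3 + sqrt(8 + Y))
925/Z(M, 1/(31 - 16)) = 925/(-3 + sqrt(8 + 1/(31 - 16))) = 925/(-3 + sqrt(8 + 1/15)) = 925/(-3 + sqrt(121/15)) = 925/(-3 + 11*sqrt(15)/15)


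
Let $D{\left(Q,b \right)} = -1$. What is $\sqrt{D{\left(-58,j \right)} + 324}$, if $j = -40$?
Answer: $\sqrt{323} \approx 17.972$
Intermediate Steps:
$\sqrt{D{\left(-58,j \right)} + 324} = \sqrt{-1 + 324} = \sqrt{323}$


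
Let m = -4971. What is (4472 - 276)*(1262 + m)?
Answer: -15562964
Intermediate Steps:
(4472 - 276)*(1262 + m) = (4472 - 276)*(1262 - 4971) = 4196*(-3709) = -15562964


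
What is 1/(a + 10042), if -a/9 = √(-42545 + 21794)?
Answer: 10042/102522595 + 9*I*√20751/102522595 ≈ 9.7949e-5 + 1.2646e-5*I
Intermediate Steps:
a = -9*I*√20751 (a = -9*√(-42545 + 21794) = -9*I*√20751 ≈ -1296.5*I)
1/(a + 10042) = 1/(-9*I*√20751 + 10042) = 1/(10042 - 9*I*√20751)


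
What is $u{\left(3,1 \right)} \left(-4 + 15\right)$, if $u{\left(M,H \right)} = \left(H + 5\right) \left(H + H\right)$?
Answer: $132$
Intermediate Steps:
$u{\left(M,H \right)} = 2 H \left(5 + H\right)$ ($u{\left(M,H \right)} = \left(5 + H\right) 2 H = 2 H \left(5 + H\right)$)
$u{\left(3,1 \right)} \left(-4 + 15\right) = 2 \cdot 1 \left(5 + 1\right) \left(-4 + 15\right) = 2 \cdot 1 \cdot 6 \cdot 11 = 12 \cdot 11 = 132$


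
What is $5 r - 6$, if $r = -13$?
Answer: $-71$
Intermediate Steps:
$5 r - 6 = 5 \left(-13\right) - 6 = -65 - 6 = -71$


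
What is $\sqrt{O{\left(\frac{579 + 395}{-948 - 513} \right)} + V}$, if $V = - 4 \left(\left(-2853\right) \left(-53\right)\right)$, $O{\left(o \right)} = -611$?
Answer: $i \sqrt{605447} \approx 778.1 i$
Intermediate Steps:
$V = -604836$ ($V = \left(-4\right) 151209 = -604836$)
$\sqrt{O{\left(\frac{579 + 395}{-948 - 513} \right)} + V} = \sqrt{-611 - 604836} = \sqrt{-605447} = i \sqrt{605447}$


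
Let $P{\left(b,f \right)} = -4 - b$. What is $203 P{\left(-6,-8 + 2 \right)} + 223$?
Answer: $629$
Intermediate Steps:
$203 P{\left(-6,-8 + 2 \right)} + 223 = 203 \left(-4 - -6\right) + 223 = 203 \left(-4 + 6\right) + 223 = 203 \cdot 2 + 223 = 406 + 223 = 629$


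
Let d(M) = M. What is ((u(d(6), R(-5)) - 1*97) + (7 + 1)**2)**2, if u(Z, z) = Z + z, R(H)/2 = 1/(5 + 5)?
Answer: 17956/25 ≈ 718.24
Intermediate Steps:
R(H) = 1/5 (R(H) = 2/(5 + 5) = 2/10 = 2*(1/10) = 1/5)
((u(d(6), R(-5)) - 1*97) + (7 + 1)**2)**2 = (((6 + 1/5) - 1*97) + (7 + 1)**2)**2 = ((31/5 - 97) + 8**2)**2 = (-454/5 + 64)**2 = (-134/5)**2 = 17956/25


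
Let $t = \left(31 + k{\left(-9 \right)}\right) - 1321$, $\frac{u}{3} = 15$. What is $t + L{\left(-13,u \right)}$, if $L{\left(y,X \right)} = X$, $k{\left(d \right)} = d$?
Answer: $-1254$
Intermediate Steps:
$u = 45$ ($u = 3 \cdot 15 = 45$)
$t = -1299$ ($t = \left(31 - 9\right) - 1321 = 22 - 1321 = -1299$)
$t + L{\left(-13,u \right)} = -1299 + 45 = -1254$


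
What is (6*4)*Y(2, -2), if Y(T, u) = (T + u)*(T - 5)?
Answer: 0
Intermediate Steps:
Y(T, u) = (-5 + T)*(T + u) (Y(T, u) = (T + u)*(-5 + T) = (-5 + T)*(T + u))
(6*4)*Y(2, -2) = (6*4)*(2² - 5*2 - 5*(-2) + 2*(-2)) = 24*(4 - 10 + 10 - 4) = 24*0 = 0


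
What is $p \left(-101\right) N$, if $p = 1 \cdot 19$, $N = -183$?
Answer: $351177$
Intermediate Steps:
$p = 19$
$p \left(-101\right) N = 19 \left(-101\right) \left(-183\right) = \left(-1919\right) \left(-183\right) = 351177$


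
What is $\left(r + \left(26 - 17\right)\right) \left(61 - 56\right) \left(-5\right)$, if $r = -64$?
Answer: $1375$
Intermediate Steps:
$\left(r + \left(26 - 17\right)\right) \left(61 - 56\right) \left(-5\right) = \left(-64 + \left(26 - 17\right)\right) \left(61 - 56\right) \left(-5\right) = \left(-64 + 9\right) 5 \left(-5\right) = \left(-55\right) 5 \left(-5\right) = \left(-275\right) \left(-5\right) = 1375$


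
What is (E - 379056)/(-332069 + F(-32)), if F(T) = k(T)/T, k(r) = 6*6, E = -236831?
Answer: 4927096/2656561 ≈ 1.8547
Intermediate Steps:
k(r) = 36
F(T) = 36/T
(E - 379056)/(-332069 + F(-32)) = (-236831 - 379056)/(-332069 + 36/(-32)) = -615887/(-332069 + 36*(-1/32)) = -615887/(-332069 - 9/8) = -615887/(-2656561/8) = -615887*(-8/2656561) = 4927096/2656561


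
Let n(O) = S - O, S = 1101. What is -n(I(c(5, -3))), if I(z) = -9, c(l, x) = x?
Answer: -1110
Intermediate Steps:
n(O) = 1101 - O
-n(I(c(5, -3))) = -(1101 - 1*(-9)) = -(1101 + 9) = -1*1110 = -1110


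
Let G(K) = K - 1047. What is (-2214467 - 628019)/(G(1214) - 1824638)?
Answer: 2842486/1824471 ≈ 1.5580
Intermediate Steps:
G(K) = -1047 + K
(-2214467 - 628019)/(G(1214) - 1824638) = (-2214467 - 628019)/((-1047 + 1214) - 1824638) = -2842486/(167 - 1824638) = -2842486/(-1824471) = -2842486*(-1/1824471) = 2842486/1824471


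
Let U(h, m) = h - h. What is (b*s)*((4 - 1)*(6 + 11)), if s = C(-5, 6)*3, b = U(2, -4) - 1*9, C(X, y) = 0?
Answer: 0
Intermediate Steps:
U(h, m) = 0
b = -9 (b = 0 - 1*9 = 0 - 9 = -9)
s = 0 (s = 0*3 = 0)
(b*s)*((4 - 1)*(6 + 11)) = (-9*0)*((4 - 1)*(6 + 11)) = 0*(3*17) = 0*51 = 0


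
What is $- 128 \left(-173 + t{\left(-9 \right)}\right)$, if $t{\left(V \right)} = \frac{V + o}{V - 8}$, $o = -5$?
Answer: $\frac{374656}{17} \approx 22039.0$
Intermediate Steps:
$t{\left(V \right)} = \frac{-5 + V}{-8 + V}$ ($t{\left(V \right)} = \frac{V - 5}{V - 8} = \frac{-5 + V}{-8 + V}$)
$- 128 \left(-173 + t{\left(-9 \right)}\right) = - 128 \left(-173 + \frac{-5 - 9}{-8 - 9}\right) = - 128 \left(-173 + \frac{1}{-17} \left(-14\right)\right) = - 128 \left(-173 - - \frac{14}{17}\right) = - 128 \left(-173 + \frac{14}{17}\right) = \left(-128\right) \left(- \frac{2927}{17}\right) = \frac{374656}{17}$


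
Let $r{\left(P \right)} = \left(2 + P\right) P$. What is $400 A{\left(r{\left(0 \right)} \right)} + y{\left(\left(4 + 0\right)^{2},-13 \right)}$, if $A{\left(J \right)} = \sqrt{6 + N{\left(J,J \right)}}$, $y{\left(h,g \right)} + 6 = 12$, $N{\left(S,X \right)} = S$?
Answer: $6 + 400 \sqrt{6} \approx 985.8$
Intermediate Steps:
$y{\left(h,g \right)} = 6$ ($y{\left(h,g \right)} = -6 + 12 = 6$)
$r{\left(P \right)} = P \left(2 + P\right)$
$A{\left(J \right)} = \sqrt{6 + J}$
$400 A{\left(r{\left(0 \right)} \right)} + y{\left(\left(4 + 0\right)^{2},-13 \right)} = 400 \sqrt{6 + 0 \left(2 + 0\right)} + 6 = 400 \sqrt{6 + 0 \cdot 2} + 6 = 400 \sqrt{6 + 0} + 6 = 400 \sqrt{6} + 6 = 6 + 400 \sqrt{6}$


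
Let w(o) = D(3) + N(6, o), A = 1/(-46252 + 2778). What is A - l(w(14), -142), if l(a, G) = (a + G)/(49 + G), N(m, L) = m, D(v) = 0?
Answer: -5912557/4043082 ≈ -1.4624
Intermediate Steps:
A = -1/43474 (A = 1/(-43474) = -1/43474 ≈ -2.3002e-5)
w(o) = 6 (w(o) = 0 + 6 = 6)
l(a, G) = (G + a)/(49 + G)
A - l(w(14), -142) = -1/43474 - (-142 + 6)/(49 - 142) = -1/43474 - (-136)/(-93) = -1/43474 - (-1)*(-136)/93 = -1/43474 - 1*136/93 = -1/43474 - 136/93 = -5912557/4043082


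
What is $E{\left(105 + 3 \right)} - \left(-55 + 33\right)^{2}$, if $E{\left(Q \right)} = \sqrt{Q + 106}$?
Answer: $-484 + \sqrt{214} \approx -469.37$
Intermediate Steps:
$E{\left(Q \right)} = \sqrt{106 + Q}$
$E{\left(105 + 3 \right)} - \left(-55 + 33\right)^{2} = \sqrt{106 + \left(105 + 3\right)} - \left(-55 + 33\right)^{2} = \sqrt{106 + 108} - \left(-22\right)^{2} = \sqrt{214} - 484 = -484 + \sqrt{214}$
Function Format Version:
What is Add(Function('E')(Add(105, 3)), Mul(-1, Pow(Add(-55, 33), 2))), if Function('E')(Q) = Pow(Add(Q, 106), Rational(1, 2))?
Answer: Add(-484, Pow(214, Rational(1, 2))) ≈ -469.37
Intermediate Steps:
Function('E')(Q) = Pow(Add(106, Q), Rational(1, 2))
Add(Function('E')(Add(105, 3)), Mul(-1, Pow(Add(-55, 33), 2))) = Add(Pow(Add(106, Add(105, 3)), Rational(1, 2)), Mul(-1, Pow(Add(-55, 33), 2))) = Add(Pow(Add(106, 108), Rational(1, 2)), Mul(-1, Pow(-22, 2))) = Add(Pow(214, Rational(1, 2)), Mul(-1, 484)) = Add(Pow(214, Rational(1, 2)), -484) = Add(-484, Pow(214, Rational(1, 2)))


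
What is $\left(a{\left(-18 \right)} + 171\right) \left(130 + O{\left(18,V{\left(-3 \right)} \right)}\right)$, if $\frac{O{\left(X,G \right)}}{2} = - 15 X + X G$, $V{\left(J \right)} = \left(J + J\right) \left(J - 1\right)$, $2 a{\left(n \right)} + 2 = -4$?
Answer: $76272$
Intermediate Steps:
$a{\left(n \right)} = -3$ ($a{\left(n \right)} = -1 + \frac{1}{2} \left(-4\right) = -1 - 2 = -3$)
$V{\left(J \right)} = 2 J \left(-1 + J\right)$
$O{\left(X,G \right)} = - 30 X + 2 G X$ ($O{\left(X,G \right)} = 2 \left(- 15 X + X G\right) = 2 \left(- 15 X + G X\right) = - 30 X + 2 G X$)
$\left(a{\left(-18 \right)} + 171\right) \left(130 + O{\left(18,V{\left(-3 \right)} \right)}\right) = \left(-3 + 171\right) \left(130 + 2 \cdot 18 \left(-15 + 2 \left(-3\right) \left(-1 - 3\right)\right)\right) = 168 \left(130 + 2 \cdot 18 \left(-15 + 2 \left(-3\right) \left(-4\right)\right)\right) = 168 \left(130 + 2 \cdot 18 \left(-15 + 24\right)\right) = 168 \left(130 + 2 \cdot 18 \cdot 9\right) = 168 \left(130 + 324\right) = 168 \cdot 454 = 76272$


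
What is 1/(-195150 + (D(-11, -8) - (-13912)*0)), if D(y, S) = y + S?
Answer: -1/195169 ≈ -5.1238e-6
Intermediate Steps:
D(y, S) = S + y
1/(-195150 + (D(-11, -8) - (-13912)*0)) = 1/(-195150 + ((-8 - 11) - (-13912)*0)) = 1/(-195150 + (-19 - 376*0)) = 1/(-195150 + (-19 + 0)) = 1/(-195150 - 19) = 1/(-195169) = -1/195169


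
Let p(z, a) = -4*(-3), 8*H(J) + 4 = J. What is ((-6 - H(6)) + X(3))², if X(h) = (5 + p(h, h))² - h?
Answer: 1252161/16 ≈ 78260.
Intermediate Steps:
H(J) = -½ + J/8
p(z, a) = 12
X(h) = 289 - h (X(h) = (5 + 12)² - h = 17² - h = 289 - h)
((-6 - H(6)) + X(3))² = ((-6 - (-½ + (⅛)*6)) + (289 - 1*3))² = ((-6 - (-½ + ¾)) + (289 - 3))² = ((-6 - 1*¼) + 286)² = ((-6 - ¼) + 286)² = (-25/4 + 286)² = (1119/4)² = 1252161/16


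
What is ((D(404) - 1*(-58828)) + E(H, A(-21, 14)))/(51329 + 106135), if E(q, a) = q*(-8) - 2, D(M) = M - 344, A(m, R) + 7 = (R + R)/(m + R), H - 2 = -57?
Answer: 29663/78732 ≈ 0.37676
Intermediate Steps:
H = -55 (H = 2 - 57 = -55)
A(m, R) = -7 + 2*R/(R + m) (A(m, R) = -7 + (R + R)/(m + R) = -7 + (2*R)/(R + m) = -7 + 2*R/(R + m))
D(M) = -344 + M
E(q, a) = -2 - 8*q (E(q, a) = -8*q - 2 = -2 - 8*q)
((D(404) - 1*(-58828)) + E(H, A(-21, 14)))/(51329 + 106135) = (((-344 + 404) - 1*(-58828)) + (-2 - 8*(-55)))/(51329 + 106135) = ((60 + 58828) + (-2 + 440))/157464 = (58888 + 438)*(1/157464) = 59326*(1/157464) = 29663/78732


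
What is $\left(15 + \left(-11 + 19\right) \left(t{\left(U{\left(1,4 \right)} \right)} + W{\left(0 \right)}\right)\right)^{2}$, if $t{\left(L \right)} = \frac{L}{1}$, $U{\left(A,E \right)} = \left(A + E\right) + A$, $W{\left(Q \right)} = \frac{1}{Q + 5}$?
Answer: $\frac{104329}{25} \approx 4173.2$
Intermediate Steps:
$W{\left(Q \right)} = \frac{1}{5 + Q}$
$U{\left(A,E \right)} = E + 2 A$
$t{\left(L \right)} = L$ ($t{\left(L \right)} = L 1 = L$)
$\left(15 + \left(-11 + 19\right) \left(t{\left(U{\left(1,4 \right)} \right)} + W{\left(0 \right)}\right)\right)^{2} = \left(15 + \left(-11 + 19\right) \left(\left(4 + 2 \cdot 1\right) + \frac{1}{5 + 0}\right)\right)^{2} = \left(15 + 8 \left(\left(4 + 2\right) + \frac{1}{5}\right)\right)^{2} = \left(15 + 8 \left(6 + \frac{1}{5}\right)\right)^{2} = \left(15 + 8 \cdot \frac{31}{5}\right)^{2} = \left(15 + \frac{248}{5}\right)^{2} = \left(\frac{323}{5}\right)^{2} = \frac{104329}{25}$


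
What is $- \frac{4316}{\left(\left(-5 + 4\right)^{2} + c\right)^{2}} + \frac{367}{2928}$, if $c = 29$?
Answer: $- \frac{1025579}{219600} \approx -4.6702$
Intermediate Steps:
$- \frac{4316}{\left(\left(-5 + 4\right)^{2} + c\right)^{2}} + \frac{367}{2928} = - \frac{4316}{\left(\left(-5 + 4\right)^{2} + 29\right)^{2}} + \frac{367}{2928} = - \frac{4316}{\left(\left(-1\right)^{2} + 29\right)^{2}} + 367 \cdot \frac{1}{2928} = - \frac{4316}{\left(1 + 29\right)^{2}} + \frac{367}{2928} = - \frac{4316}{30^{2}} + \frac{367}{2928} = - \frac{4316}{900} + \frac{367}{2928} = \left(-4316\right) \frac{1}{900} + \frac{367}{2928} = - \frac{1079}{225} + \frac{367}{2928} = - \frac{1025579}{219600}$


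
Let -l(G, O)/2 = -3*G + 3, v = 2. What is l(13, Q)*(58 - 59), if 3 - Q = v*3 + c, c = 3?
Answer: -72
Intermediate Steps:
Q = -6 (Q = 3 - (2*3 + 3) = 3 - (6 + 3) = 3 - 1*9 = 3 - 9 = -6)
l(G, O) = -6 + 6*G (l(G, O) = -2*(-3*G + 3) = -2*(3 - 3*G) = -6 + 6*G)
l(13, Q)*(58 - 59) = (-6 + 6*13)*(58 - 59) = (-6 + 78)*(-1) = 72*(-1) = -72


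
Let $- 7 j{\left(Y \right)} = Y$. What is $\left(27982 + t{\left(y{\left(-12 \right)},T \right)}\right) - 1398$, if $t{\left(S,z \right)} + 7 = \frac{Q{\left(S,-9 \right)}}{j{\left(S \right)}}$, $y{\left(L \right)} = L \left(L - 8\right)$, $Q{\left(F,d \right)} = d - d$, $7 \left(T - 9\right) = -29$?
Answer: $26577$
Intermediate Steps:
$T = \frac{34}{7}$ ($T = 9 + \frac{1}{7} \left(-29\right) = 9 - \frac{29}{7} = \frac{34}{7} \approx 4.8571$)
$Q{\left(F,d \right)} = 0$
$j{\left(Y \right)} = - \frac{Y}{7}$
$y{\left(L \right)} = L \left(-8 + L\right)$
$t{\left(S,z \right)} = -7$ ($t{\left(S,z \right)} = -7 + \frac{0}{\left(- \frac{1}{7}\right) S} = -7 + 0 \left(- \frac{7}{S}\right) = -7 + 0 = -7$)
$\left(27982 + t{\left(y{\left(-12 \right)},T \right)}\right) - 1398 = \left(27982 - 7\right) - 1398 = 27975 - 1398 = 26577$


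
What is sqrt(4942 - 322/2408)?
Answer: sqrt(36550043)/86 ≈ 70.298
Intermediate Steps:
sqrt(4942 - 322/2408) = sqrt(4942 - 322*1/2408) = sqrt(4942 - 23/172) = sqrt(850001/172) = sqrt(36550043)/86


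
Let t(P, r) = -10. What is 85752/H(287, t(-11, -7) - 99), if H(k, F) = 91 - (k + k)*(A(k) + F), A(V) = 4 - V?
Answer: 8/21 ≈ 0.38095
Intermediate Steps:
H(k, F) = 91 - 2*k*(4 + F - k) (H(k, F) = 91 - (k + k)*((4 - k) + F) = 91 - 2*k*(4 + F - k))
85752/H(287, t(-11, -7) - 99) = 85752/(91 - 2*(-10 - 99)*287 + 2*287*(-4 + 287)) = 85752/(91 - 2*(-109)*287 + 2*287*283) = 85752/(91 + 62566 + 162442) = 85752/225099 = 85752*(1/225099) = 8/21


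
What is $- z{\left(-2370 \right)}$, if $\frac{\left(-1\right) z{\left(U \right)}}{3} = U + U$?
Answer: $-14220$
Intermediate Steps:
$z{\left(U \right)} = - 6 U$ ($z{\left(U \right)} = - 3 \left(U + U\right) = - 3 \cdot 2 U = - 6 U$)
$- z{\left(-2370 \right)} = - \left(-6\right) \left(-2370\right) = \left(-1\right) 14220 = -14220$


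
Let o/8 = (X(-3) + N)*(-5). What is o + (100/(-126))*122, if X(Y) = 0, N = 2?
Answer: -11140/63 ≈ -176.83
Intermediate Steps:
o = -80 (o = 8*((0 + 2)*(-5)) = 8*(2*(-5)) = 8*(-10) = -80)
o + (100/(-126))*122 = -80 + (100/(-126))*122 = -80 + (100*(-1/126))*122 = -80 - 50/63*122 = -80 - 6100/63 = -11140/63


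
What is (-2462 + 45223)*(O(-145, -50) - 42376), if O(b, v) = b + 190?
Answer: -1810115891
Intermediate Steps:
O(b, v) = 190 + b
(-2462 + 45223)*(O(-145, -50) - 42376) = (-2462 + 45223)*((190 - 145) - 42376) = 42761*(45 - 42376) = 42761*(-42331) = -1810115891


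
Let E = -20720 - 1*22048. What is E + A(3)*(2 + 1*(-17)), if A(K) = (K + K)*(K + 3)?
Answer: -43308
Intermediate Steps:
E = -42768 (E = -20720 - 22048 = -42768)
A(K) = 2*K*(3 + K) (A(K) = (2*K)*(3 + K) = 2*K*(3 + K))
E + A(3)*(2 + 1*(-17)) = -42768 + (2*3*(3 + 3))*(2 + 1*(-17)) = -42768 + (2*3*6)*(2 - 17) = -42768 + 36*(-15) = -42768 - 540 = -43308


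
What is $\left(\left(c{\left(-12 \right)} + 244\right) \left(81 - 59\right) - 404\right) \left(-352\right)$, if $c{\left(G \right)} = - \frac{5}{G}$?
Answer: $- \frac{5251664}{3} \approx -1.7506 \cdot 10^{6}$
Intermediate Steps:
$\left(\left(c{\left(-12 \right)} + 244\right) \left(81 - 59\right) - 404\right) \left(-352\right) = \left(\left(- \frac{5}{-12} + 244\right) \left(81 - 59\right) - 404\right) \left(-352\right) = \left(\left(\left(-5\right) \left(- \frac{1}{12}\right) + 244\right) 22 - 404\right) \left(-352\right) = \left(\left(\frac{5}{12} + 244\right) 22 - 404\right) \left(-352\right) = \left(\frac{2933}{12} \cdot 22 - 404\right) \left(-352\right) = \left(\frac{32263}{6} - 404\right) \left(-352\right) = \frac{29839}{6} \left(-352\right) = - \frac{5251664}{3}$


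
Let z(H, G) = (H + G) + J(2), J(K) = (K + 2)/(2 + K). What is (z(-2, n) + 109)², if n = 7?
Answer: 13225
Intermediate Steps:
J(K) = 1 (J(K) = (2 + K)/(2 + K) = 1)
z(H, G) = 1 + G + H (z(H, G) = (H + G) + 1 = (G + H) + 1 = 1 + G + H)
(z(-2, n) + 109)² = ((1 + 7 - 2) + 109)² = (6 + 109)² = 115² = 13225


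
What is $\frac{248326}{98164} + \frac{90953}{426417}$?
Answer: $\frac{3021545743}{1101547326} \approx 2.743$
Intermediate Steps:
$\frac{248326}{98164} + \frac{90953}{426417} = 248326 \cdot \frac{1}{98164} + 90953 \cdot \frac{1}{426417} = \frac{124163}{49082} + \frac{4787}{22443} = \frac{3021545743}{1101547326}$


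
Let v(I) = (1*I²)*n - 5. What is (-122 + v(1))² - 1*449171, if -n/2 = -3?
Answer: -434530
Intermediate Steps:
n = 6 (n = -2*(-3) = 6)
v(I) = -5 + 6*I² (v(I) = (1*I²)*6 - 5 = I²*6 - 5 = 6*I² - 5 = -5 + 6*I²)
(-122 + v(1))² - 1*449171 = (-122 + (-5 + 6*1²))² - 1*449171 = (-122 + (-5 + 6*1))² - 449171 = (-122 + (-5 + 6))² - 449171 = (-122 + 1)² - 449171 = (-121)² - 449171 = 14641 - 449171 = -434530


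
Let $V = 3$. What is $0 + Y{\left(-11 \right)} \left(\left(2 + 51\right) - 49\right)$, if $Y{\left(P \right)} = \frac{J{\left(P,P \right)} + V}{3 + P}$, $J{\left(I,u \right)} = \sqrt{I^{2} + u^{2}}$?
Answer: $- \frac{3}{2} - \frac{11 \sqrt{2}}{2} \approx -9.2782$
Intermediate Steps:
$Y{\left(P \right)} = \frac{3 + \sqrt{2} \sqrt{P^{2}}}{3 + P}$ ($Y{\left(P \right)} = \frac{\sqrt{P^{2} + P^{2}} + 3}{3 + P} = \frac{\sqrt{2 P^{2}} + 3}{3 + P} = \frac{\sqrt{2} \sqrt{P^{2}} + 3}{3 + P} = \frac{3 + \sqrt{2} \sqrt{P^{2}}}{3 + P}$)
$0 + Y{\left(-11 \right)} \left(\left(2 + 51\right) - 49\right) = 0 + \frac{3 + \sqrt{2} \sqrt{\left(-11\right)^{2}}}{3 - 11} \left(\left(2 + 51\right) - 49\right) = 0 + \frac{3 + \sqrt{2} \sqrt{121}}{-8} \left(53 - 49\right) = 0 + - \frac{3 + \sqrt{2} \cdot 11}{8} \cdot 4 = 0 + - \frac{3 + 11 \sqrt{2}}{8} \cdot 4 = 0 + \left(- \frac{3}{8} - \frac{11 \sqrt{2}}{8}\right) 4 = 0 - \left(\frac{3}{2} + \frac{11 \sqrt{2}}{2}\right) = - \frac{3}{2} - \frac{11 \sqrt{2}}{2}$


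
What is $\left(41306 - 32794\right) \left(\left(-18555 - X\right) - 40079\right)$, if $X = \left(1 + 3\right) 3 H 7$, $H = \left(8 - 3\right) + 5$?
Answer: $-506242688$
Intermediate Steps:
$H = 10$ ($H = 5 + 5 = 10$)
$X = 840$ ($X = \left(1 + 3\right) 3 \cdot 10 \cdot 7 = 4 \cdot 3 \cdot 10 \cdot 7 = 12 \cdot 10 \cdot 7 = 120 \cdot 7 = 840$)
$\left(41306 - 32794\right) \left(\left(-18555 - X\right) - 40079\right) = \left(41306 - 32794\right) \left(\left(-18555 - 840\right) - 40079\right) = 8512 \left(\left(-18555 - 840\right) - 40079\right) = 8512 \left(-19395 - 40079\right) = 8512 \left(-59474\right) = -506242688$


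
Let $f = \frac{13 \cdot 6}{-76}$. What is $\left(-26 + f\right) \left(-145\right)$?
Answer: $\frac{148915}{38} \approx 3918.8$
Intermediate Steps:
$f = - \frac{39}{38}$ ($f = 78 \left(- \frac{1}{76}\right) = - \frac{39}{38} \approx -1.0263$)
$\left(-26 + f\right) \left(-145\right) = \left(-26 - \frac{39}{38}\right) \left(-145\right) = \left(- \frac{1027}{38}\right) \left(-145\right) = \frac{148915}{38}$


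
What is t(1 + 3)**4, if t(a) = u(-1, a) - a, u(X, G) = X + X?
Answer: 1296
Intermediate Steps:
u(X, G) = 2*X
t(a) = -2 - a (t(a) = 2*(-1) - a = -2 - a)
t(1 + 3)**4 = (-2 - (1 + 3))**4 = (-2 - 1*4)**4 = (-2 - 4)**4 = (-6)**4 = 1296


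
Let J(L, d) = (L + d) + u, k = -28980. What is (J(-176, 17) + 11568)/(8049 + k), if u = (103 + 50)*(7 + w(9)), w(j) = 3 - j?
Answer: -3854/6977 ≈ -0.55239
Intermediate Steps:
u = 153 (u = (103 + 50)*(7 + (3 - 1*9)) = 153*(7 + (3 - 9)) = 153*(7 - 6) = 153*1 = 153)
J(L, d) = 153 + L + d (J(L, d) = (L + d) + 153 = 153 + L + d)
(J(-176, 17) + 11568)/(8049 + k) = ((153 - 176 + 17) + 11568)/(8049 - 28980) = (-6 + 11568)/(-20931) = 11562*(-1/20931) = -3854/6977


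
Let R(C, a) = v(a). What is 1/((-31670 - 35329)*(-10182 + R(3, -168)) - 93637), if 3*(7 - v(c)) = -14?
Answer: 1/681308526 ≈ 1.4678e-9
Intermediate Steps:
v(c) = 35/3 (v(c) = 7 - 1/3*(-14) = 7 + 14/3 = 35/3)
R(C, a) = 35/3
1/((-31670 - 35329)*(-10182 + R(3, -168)) - 93637) = 1/((-31670 - 35329)*(-10182 + 35/3) - 93637) = 1/(-66999*(-30511/3) - 93637) = 1/(681402163 - 93637) = 1/681308526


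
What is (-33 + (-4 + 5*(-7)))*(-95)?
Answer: 6840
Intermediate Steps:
(-33 + (-4 + 5*(-7)))*(-95) = (-33 + (-4 - 35))*(-95) = (-33 - 39)*(-95) = -72*(-95) = 6840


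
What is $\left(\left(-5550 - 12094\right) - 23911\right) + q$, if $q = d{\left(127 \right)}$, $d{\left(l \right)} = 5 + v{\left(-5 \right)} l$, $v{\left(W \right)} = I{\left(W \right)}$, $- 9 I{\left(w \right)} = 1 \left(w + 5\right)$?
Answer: $-41550$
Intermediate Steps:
$I{\left(w \right)} = - \frac{5}{9} - \frac{w}{9}$ ($I{\left(w \right)} = - \frac{1 \left(w + 5\right)}{9} = - \frac{1 \left(5 + w\right)}{9} = - \frac{5 + w}{9} = - \frac{5}{9} - \frac{w}{9}$)
$v{\left(W \right)} = - \frac{5}{9} - \frac{W}{9}$
$d{\left(l \right)} = 5$ ($d{\left(l \right)} = 5 + \left(- \frac{5}{9} - - \frac{5}{9}\right) l = 5 + \left(- \frac{5}{9} + \frac{5}{9}\right) l = 5 + 0 l = 5 + 0 = 5$)
$q = 5$
$\left(\left(-5550 - 12094\right) - 23911\right) + q = \left(\left(-5550 - 12094\right) - 23911\right) + 5 = \left(-17644 - 23911\right) + 5 = -41555 + 5 = -41550$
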